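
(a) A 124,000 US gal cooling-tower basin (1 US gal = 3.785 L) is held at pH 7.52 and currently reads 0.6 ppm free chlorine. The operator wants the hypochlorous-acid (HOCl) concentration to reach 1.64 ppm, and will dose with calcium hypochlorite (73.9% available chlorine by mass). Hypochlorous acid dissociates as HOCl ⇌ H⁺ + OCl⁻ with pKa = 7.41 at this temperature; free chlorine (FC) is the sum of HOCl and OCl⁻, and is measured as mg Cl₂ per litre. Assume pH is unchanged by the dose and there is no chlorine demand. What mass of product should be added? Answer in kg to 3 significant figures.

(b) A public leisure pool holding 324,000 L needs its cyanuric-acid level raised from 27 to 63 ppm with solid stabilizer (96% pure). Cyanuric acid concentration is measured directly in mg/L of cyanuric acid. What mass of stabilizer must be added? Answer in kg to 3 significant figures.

(a) Volume: 124,000 US gal × 3.785 L/gal = 469,340 L.
(a) [OCl⁻]/[HOCl] = 10^(pH − pKa) = 10^(7.52 − 7.41) = 1.288; fraction as HOCl = 1/(1 + 1.288) = 0.437.
(a) Free chlorine required for 1.64 ppm HOCl: 1.64 / 0.437 = 3.753 ppm.
(a) FC to add: 3.753 − 0.6 = 3.153 mg/L as Cl₂.
(a) Cl₂ equivalent: 3.153 mg/L × 469,340 L = 1480 g.
(a) Product at 73.9% available Cl: 1480 / 0.739 = 2002 g.

(b) CYA to add: (63 − 27) = 36 mg/L × 324,000 L = 11,660 g cyanuric acid.
(b) At 96% purity: 11,660 / 0.96 = 12,150 g product.

(a) 2.00 kg; (b) 12.2 kg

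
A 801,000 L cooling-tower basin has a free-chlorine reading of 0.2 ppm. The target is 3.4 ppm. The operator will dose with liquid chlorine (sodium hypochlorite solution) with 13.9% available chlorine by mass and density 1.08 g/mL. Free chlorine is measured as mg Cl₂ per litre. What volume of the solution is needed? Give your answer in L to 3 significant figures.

17.1 L

Chlorine deficit: 3.4 − 0.2 = 3.2 ppm = 3.2 mg/L as Cl₂.
Cl₂ equivalent needed: 3.2 mg/L × 801,000 L = 2,563,000 mg = 2563 g.
Product at 13.9% available chlorine: 2563 / 0.139 = 18,440 g.
Volume at density 1.08 g/mL: 18,440 g ÷ 1.08 g/mL = 17,070 mL.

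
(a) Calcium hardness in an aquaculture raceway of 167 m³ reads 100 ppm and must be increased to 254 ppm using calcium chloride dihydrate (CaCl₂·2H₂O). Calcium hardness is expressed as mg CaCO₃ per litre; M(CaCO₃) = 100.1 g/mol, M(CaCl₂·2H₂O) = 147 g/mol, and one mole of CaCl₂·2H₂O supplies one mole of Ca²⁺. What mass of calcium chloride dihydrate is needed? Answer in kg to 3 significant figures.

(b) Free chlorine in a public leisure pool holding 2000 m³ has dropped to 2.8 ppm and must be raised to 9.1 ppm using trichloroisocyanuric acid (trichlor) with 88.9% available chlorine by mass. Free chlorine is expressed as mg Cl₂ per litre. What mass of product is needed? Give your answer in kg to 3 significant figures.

(a) 37.8 kg; (b) 14.2 kg

(a) Volume: 167 m³ = 167,000 L.
(a) Hardness to add: (254 − 100) = 154 mg/L as CaCO₃ × 167,000 L = 25,720 g as CaCO₃.
(a) Moles of Ca²⁺ (1 mol Ca²⁺ ≡ 1 mol CaCO₃): 25,720 / 100.1 g/mol = 256.9 mol.
(a) Mass of CaCl₂·2H₂O: 256.9 × 147 = 37,770 g.

(b) Volume: 2000 m³ = 2,000,000 L.
(b) Chlorine deficit: 9.1 − 2.8 = 6.3 ppm = 6.3 mg/L as Cl₂.
(b) Cl₂ equivalent needed: 6.3 mg/L × 2,000,000 L = 12,600,000 mg = 12,600 g.
(b) Product at 88.9% available chlorine: 12,600 / 0.889 = 14,170 g.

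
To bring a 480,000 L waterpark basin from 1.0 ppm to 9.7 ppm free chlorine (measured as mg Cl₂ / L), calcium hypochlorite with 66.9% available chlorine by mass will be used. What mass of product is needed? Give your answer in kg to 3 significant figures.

Chlorine deficit: 9.7 − 1.0 = 8.7 ppm = 8.7 mg/L as Cl₂.
Cl₂ equivalent needed: 8.7 mg/L × 480,000 L = 4,176,000 mg = 4176 g.
Product at 66.9% available chlorine: 4176 / 0.669 = 6242 g.

6.24 kg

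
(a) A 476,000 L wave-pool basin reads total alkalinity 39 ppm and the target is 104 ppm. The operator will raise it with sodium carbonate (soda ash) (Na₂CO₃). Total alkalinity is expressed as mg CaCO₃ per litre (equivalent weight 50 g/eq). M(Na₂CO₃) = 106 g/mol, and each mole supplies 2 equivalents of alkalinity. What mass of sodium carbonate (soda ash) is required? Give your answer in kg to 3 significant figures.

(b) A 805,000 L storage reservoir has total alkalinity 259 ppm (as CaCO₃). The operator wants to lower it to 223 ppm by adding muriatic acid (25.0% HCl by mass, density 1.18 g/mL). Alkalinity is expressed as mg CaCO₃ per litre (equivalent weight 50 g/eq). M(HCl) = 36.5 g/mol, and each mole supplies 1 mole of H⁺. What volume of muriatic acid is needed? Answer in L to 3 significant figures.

(a) Alkalinity to add: (104 − 39) = 65 mg/L as CaCO₃ × 476,000 L = 30,940 g as CaCO₃.
(a) Equivalents: 30,940 g ÷ 50 g/eq = 618.8 eq.
(a) Each mole of Na₂CO₃ supplies 2 eq, so 618.8 / 2 = 309.4 mol.
(a) Mass: 309.4 mol × 106 g/mol = 32,800 g.

(b) Alkalinity to neutralize: (259 − 223) = 36 mg/L as CaCO₃ × 805,000 L = 28,980 g as CaCO₃.
(b) Equivalents of H⁺ required: 28,980 ÷ 50 g/eq = 579.6 eq = 579.6 mol HCl.
(b) Mass of HCl: 579.6 × 36.5 = 21,160 g.
(b) Mass of 25.0% solution: 21,160 / 0.25 = 84,620 g.
(b) Volume: 84,620 g ÷ 1.18 g/mL = 71,710 mL.

(a) 32.8 kg; (b) 71.7 L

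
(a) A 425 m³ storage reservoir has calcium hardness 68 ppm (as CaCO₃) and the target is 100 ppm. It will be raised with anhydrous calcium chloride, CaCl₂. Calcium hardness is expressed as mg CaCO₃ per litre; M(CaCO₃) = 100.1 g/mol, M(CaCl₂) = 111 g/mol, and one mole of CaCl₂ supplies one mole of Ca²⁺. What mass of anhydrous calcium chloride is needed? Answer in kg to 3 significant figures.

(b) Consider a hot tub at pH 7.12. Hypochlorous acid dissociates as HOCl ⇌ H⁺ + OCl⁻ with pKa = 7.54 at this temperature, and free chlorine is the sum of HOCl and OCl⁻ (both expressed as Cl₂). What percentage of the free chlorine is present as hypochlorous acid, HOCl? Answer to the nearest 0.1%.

(a) 15.1 kg; (b) 72.5%

(a) Volume: 425 m³ = 425,000 L.
(a) Hardness to add: (100 − 68) = 32 mg/L as CaCO₃ × 425,000 L = 13,600 g as CaCO₃.
(a) Moles of Ca²⁺ (1 mol Ca²⁺ ≡ 1 mol CaCO₃): 13,600 / 100.1 g/mol = 135.9 mol.
(a) Mass of CaCl₂: 135.9 × 111 = 15,080 g.

(b) [OCl⁻]/[HOCl] = 10^(pH − pKa) = 10^(7.12 − 7.54) = 10^-0.42 = 0.3802.
(b) Fraction as HOCl = 1 / (1 + 0.3802) = 0.7245.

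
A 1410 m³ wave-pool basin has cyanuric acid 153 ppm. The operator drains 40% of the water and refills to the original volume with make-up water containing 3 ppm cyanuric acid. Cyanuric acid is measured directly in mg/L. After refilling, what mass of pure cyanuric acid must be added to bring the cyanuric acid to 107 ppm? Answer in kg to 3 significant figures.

19.7 kg

Volume: 1410 m³ = 1,410,000 L.
After draining 40% and refilling: 153 × 0.60 + 3 × 0.40 = 93 ppm.
Deficit to target: 107 − 93 = 14 mg/L.
Mass: 14 mg/L × 1,410,000 L = 19,740 g cyanuric acid.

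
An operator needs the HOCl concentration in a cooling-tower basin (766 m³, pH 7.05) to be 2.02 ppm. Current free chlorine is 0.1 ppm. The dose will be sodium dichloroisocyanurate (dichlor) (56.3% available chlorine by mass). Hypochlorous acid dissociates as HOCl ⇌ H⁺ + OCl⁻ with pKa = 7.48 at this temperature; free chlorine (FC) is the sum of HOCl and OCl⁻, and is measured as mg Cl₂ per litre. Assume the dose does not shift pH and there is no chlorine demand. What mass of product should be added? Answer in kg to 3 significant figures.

3.63 kg

Volume: 766 m³ = 766,000 L.
[OCl⁻]/[HOCl] = 10^(pH − pKa) = 10^(7.05 − 7.48) = 0.3715; fraction as HOCl = 1/(1 + 0.3715) = 0.7291.
Free chlorine required for 2.02 ppm HOCl: 2.02 / 0.7291 = 2.771 ppm.
FC to add: 2.771 − 0.1 = 2.671 mg/L as Cl₂.
Cl₂ equivalent: 2.671 mg/L × 766,000 L = 2046 g.
Product at 56.3% available Cl: 2046 / 0.563 = 3633 g.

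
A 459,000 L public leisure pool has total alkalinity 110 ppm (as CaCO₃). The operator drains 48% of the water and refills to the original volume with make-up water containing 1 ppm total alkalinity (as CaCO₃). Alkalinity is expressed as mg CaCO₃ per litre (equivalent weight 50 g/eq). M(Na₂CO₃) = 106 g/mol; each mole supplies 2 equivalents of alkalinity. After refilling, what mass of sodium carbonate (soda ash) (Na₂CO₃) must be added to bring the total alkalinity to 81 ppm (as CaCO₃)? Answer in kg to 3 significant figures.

After draining 48% and refilling: 110 × 0.52 + 1 × 0.48 = 57.68 ppm.
Deficit to target: 81 − 57.68 = 23.32 mg/L.
As CaCO₃: 23.32 mg/L × 459,000 L = 10,700 g; ÷ 50 g/eq ÷ 2 = 107 mol Na₂CO₃.
Mass: 107 × 106 = 11,350 g.

11.3 kg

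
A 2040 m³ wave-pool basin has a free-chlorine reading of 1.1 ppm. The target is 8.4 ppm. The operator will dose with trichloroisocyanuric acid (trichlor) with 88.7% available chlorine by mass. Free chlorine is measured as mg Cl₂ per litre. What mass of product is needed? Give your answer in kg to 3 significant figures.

Volume: 2040 m³ = 2,040,000 L.
Chlorine deficit: 8.4 − 1.1 = 7.3 ppm = 7.3 mg/L as Cl₂.
Cl₂ equivalent needed: 7.3 mg/L × 2,040,000 L = 14,890,000 mg = 14,890 g.
Product at 88.7% available chlorine: 14,890 / 0.887 = 16,790 g.

16.8 kg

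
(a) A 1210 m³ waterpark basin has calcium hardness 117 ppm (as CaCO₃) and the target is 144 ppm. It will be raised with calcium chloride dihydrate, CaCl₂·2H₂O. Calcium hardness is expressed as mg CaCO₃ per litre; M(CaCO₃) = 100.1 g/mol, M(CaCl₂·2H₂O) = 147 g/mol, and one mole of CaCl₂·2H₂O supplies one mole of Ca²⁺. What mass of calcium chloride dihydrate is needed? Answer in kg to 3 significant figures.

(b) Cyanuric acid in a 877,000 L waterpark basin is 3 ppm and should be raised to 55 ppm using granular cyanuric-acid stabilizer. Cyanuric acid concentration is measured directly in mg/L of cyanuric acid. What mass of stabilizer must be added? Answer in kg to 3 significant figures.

(a) 48.0 kg; (b) 45.6 kg

(a) Volume: 1210 m³ = 1,210,000 L.
(a) Hardness to add: (144 − 117) = 27 mg/L as CaCO₃ × 1,210,000 L = 32,670 g as CaCO₃.
(a) Moles of Ca²⁺ (1 mol Ca²⁺ ≡ 1 mol CaCO₃): 32,670 / 100.1 g/mol = 326.4 mol.
(a) Mass of CaCl₂·2H₂O: 326.4 × 147 = 47,980 g.

(b) CYA to add: (55 − 3) = 52 mg/L × 877,000 L = 45,600 g cyanuric acid.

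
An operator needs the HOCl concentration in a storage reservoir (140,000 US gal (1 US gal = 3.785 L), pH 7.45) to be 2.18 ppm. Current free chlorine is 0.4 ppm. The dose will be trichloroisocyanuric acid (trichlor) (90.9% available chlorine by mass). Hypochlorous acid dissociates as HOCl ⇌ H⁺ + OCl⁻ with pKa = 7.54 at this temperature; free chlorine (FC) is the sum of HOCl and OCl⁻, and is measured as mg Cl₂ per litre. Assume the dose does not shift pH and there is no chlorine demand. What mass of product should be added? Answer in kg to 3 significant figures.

2.07 kg

Volume: 140,000 US gal × 3.785 L/gal = 529,900 L.
[OCl⁻]/[HOCl] = 10^(pH − pKa) = 10^(7.45 − 7.54) = 0.8128; fraction as HOCl = 1/(1 + 0.8128) = 0.5516.
Free chlorine required for 2.18 ppm HOCl: 2.18 / 0.5516 = 3.952 ppm.
FC to add: 3.952 − 0.4 = 3.552 mg/L as Cl₂.
Cl₂ equivalent: 3.552 mg/L × 529,900 L = 1882 g.
Product at 90.9% available Cl: 1882 / 0.909 = 2071 g.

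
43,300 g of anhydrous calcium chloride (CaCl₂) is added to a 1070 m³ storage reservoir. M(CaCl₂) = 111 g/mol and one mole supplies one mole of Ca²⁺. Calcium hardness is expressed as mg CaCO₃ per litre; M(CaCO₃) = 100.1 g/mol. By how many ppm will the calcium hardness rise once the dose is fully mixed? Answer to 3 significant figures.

Volume: 1070 m³ = 1,070,000 L.
Moles of Ca²⁺: 43,300 g ÷ 111 g/mol = 390.1 mol.
As CaCO₃: 390.1 mol × 100.1 g/mol = 39,050 g.
Rise: 39,050 g / 1,070,000 L × 1000 = 36.49 mg/L.

36.5 ppm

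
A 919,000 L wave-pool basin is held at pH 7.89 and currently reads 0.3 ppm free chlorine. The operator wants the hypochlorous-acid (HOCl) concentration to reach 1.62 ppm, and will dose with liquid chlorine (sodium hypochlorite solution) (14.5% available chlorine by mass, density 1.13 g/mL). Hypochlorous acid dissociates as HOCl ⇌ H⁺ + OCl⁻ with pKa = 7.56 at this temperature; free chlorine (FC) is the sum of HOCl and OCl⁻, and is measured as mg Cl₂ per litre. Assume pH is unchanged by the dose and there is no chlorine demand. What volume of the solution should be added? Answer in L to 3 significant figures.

[OCl⁻]/[HOCl] = 10^(pH − pKa) = 10^(7.89 − 7.56) = 2.138; fraction as HOCl = 1/(1 + 2.138) = 0.3187.
Free chlorine required for 1.62 ppm HOCl: 1.62 / 0.3187 = 5.083 ppm.
FC to add: 5.083 − 0.3 = 4.783 mg/L as Cl₂.
Cl₂ equivalent: 4.783 mg/L × 919,000 L = 4396 g.
Product at 14.5% available Cl: 4396 / 0.145 = 30,320 g.
Volume: 30,320 g ÷ 1.13 g/mL = 26,830 mL.

26.8 L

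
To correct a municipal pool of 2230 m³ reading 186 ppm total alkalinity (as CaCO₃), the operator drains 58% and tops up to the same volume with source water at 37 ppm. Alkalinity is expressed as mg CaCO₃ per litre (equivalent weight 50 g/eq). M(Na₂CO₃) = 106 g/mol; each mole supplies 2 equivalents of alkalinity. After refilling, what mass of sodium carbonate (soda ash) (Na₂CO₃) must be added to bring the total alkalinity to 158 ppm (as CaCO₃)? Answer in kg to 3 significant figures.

138 kg

Volume: 2230 m³ = 2,230,000 L.
After draining 58% and refilling: 186 × 0.42 + 37 × 0.58 = 99.58 ppm.
Deficit to target: 158 − 99.58 = 58.42 mg/L.
As CaCO₃: 58.42 mg/L × 2,230,000 L = 130,300 g; ÷ 50 g/eq ÷ 2 = 1303 mol Na₂CO₃.
Mass: 1303 × 106 = 138,100 g.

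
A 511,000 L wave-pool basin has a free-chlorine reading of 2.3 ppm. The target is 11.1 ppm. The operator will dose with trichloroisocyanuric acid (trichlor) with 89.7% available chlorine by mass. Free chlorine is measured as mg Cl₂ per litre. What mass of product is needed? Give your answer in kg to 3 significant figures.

5.01 kg

Chlorine deficit: 11.1 − 2.3 = 8.8 ppm = 8.8 mg/L as Cl₂.
Cl₂ equivalent needed: 8.8 mg/L × 511,000 L = 4,497,000 mg = 4497 g.
Product at 89.7% available chlorine: 4497 / 0.897 = 5013 g.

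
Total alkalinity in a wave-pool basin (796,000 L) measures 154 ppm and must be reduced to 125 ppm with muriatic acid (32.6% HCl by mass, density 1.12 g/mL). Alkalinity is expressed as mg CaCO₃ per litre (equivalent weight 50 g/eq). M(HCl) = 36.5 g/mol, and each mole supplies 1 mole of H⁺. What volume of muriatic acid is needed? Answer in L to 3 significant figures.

46.2 L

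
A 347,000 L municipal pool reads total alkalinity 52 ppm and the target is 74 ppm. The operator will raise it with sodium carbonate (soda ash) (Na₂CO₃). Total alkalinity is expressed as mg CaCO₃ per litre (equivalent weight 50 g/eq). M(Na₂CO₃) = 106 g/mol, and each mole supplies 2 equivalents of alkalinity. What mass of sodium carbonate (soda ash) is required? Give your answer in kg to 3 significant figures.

Alkalinity to add: (74 − 52) = 22 mg/L as CaCO₃ × 347,000 L = 7634 g as CaCO₃.
Equivalents: 7634 g ÷ 50 g/eq = 152.7 eq.
Each mole of Na₂CO₃ supplies 2 eq, so 152.7 / 2 = 76.34 mol.
Mass: 76.34 mol × 106 g/mol = 8092 g.

8.09 kg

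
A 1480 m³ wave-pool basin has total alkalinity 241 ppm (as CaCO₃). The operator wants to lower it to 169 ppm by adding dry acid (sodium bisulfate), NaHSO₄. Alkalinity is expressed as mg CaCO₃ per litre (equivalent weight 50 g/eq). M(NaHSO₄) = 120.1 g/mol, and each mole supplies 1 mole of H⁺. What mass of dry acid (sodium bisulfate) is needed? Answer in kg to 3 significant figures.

256 kg

Volume: 1480 m³ = 1,480,000 L.
Alkalinity to neutralize: (241 − 169) = 72 mg/L as CaCO₃ × 1,480,000 L = 106,600 g as CaCO₃.
Equivalents of H⁺ required: 106,600 ÷ 50 g/eq = 2131 eq = 2131 mol NaHSO₄.
Mass of NaHSO₄: 2131 × 120.1 = 256,000 g.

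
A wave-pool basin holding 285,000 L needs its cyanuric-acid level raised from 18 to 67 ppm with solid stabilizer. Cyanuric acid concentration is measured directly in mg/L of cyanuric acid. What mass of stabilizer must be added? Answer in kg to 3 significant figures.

14.0 kg

CYA to add: (67 − 18) = 49 mg/L × 285,000 L = 13,960 g cyanuric acid.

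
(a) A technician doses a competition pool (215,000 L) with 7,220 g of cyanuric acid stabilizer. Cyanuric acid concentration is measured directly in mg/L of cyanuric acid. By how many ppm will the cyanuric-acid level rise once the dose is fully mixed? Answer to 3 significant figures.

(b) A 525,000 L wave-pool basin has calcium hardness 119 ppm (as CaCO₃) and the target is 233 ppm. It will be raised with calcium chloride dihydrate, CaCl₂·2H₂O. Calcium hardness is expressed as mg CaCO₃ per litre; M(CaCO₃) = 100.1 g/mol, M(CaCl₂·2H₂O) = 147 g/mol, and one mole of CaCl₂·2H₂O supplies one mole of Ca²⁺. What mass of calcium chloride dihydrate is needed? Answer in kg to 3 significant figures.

(a) 33.6 ppm; (b) 87.9 kg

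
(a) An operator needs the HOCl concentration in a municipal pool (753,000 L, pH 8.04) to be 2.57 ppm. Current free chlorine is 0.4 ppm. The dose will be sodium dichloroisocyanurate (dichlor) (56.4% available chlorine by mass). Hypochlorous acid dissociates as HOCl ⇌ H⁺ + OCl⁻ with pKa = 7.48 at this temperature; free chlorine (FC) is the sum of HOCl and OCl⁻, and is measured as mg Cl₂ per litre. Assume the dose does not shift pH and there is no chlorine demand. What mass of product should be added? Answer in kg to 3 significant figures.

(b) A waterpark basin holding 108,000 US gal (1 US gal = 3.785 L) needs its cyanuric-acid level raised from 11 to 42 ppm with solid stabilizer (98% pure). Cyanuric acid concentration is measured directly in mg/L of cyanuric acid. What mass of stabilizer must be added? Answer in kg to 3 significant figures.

(a) [OCl⁻]/[HOCl] = 10^(pH − pKa) = 10^(8.04 − 7.48) = 3.631; fraction as HOCl = 1/(1 + 3.631) = 0.2159.
(a) Free chlorine required for 2.57 ppm HOCl: 2.57 / 0.2159 = 11.9 ppm.
(a) FC to add: 11.9 − 0.4 = 11.5 mg/L as Cl₂.
(a) Cl₂ equivalent: 11.5 mg/L × 753,000 L = 8660 g.
(a) Product at 56.4% available Cl: 8660 / 0.564 = 15,360 g.

(b) Volume: 108,000 US gal × 3.785 L/gal = 408,780 L.
(b) CYA to add: (42 − 11) = 31 mg/L × 408,780 L = 12,670 g cyanuric acid.
(b) At 98% purity: 12,670 / 0.98 = 12,930 g product.

(a) 15.4 kg; (b) 12.9 kg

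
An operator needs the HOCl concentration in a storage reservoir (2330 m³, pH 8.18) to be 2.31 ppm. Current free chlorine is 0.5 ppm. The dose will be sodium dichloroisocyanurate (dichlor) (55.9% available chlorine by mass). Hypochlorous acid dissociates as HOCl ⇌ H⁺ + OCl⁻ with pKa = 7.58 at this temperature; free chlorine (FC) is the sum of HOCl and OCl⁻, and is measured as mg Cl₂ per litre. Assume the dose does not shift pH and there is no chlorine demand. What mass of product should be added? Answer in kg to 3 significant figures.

45.9 kg

Volume: 2330 m³ = 2,330,000 L.
[OCl⁻]/[HOCl] = 10^(pH − pKa) = 10^(8.18 − 7.58) = 3.981; fraction as HOCl = 1/(1 + 3.981) = 0.2008.
Free chlorine required for 2.31 ppm HOCl: 2.31 / 0.2008 = 11.51 ppm.
FC to add: 11.51 − 0.5 = 11.01 mg/L as Cl₂.
Cl₂ equivalent: 11.01 mg/L × 2,330,000 L = 25,640 g.
Product at 55.9% available Cl: 25,640 / 0.559 = 45,880 g.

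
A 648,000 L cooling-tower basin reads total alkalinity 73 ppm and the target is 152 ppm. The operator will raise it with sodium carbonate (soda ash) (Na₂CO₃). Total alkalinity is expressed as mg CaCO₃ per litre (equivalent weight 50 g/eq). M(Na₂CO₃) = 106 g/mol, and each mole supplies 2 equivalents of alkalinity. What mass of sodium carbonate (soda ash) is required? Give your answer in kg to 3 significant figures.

54.3 kg

Alkalinity to add: (152 − 73) = 79 mg/L as CaCO₃ × 648,000 L = 51,190 g as CaCO₃.
Equivalents: 51,190 g ÷ 50 g/eq = 1024 eq.
Each mole of Na₂CO₃ supplies 2 eq, so 1024 / 2 = 511.9 mol.
Mass: 511.9 mol × 106 g/mol = 54,260 g.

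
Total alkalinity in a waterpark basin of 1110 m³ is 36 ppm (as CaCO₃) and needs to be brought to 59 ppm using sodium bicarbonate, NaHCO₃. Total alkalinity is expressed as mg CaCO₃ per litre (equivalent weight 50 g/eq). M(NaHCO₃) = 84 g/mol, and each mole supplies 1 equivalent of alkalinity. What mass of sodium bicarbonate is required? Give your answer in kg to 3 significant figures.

Volume: 1110 m³ = 1,110,000 L.
Alkalinity to add: (59 − 36) = 23 mg/L as CaCO₃ × 1,110,000 L = 25,530 g as CaCO₃.
Equivalents: 25,530 g ÷ 50 g/eq = 510.6 eq.
NaHCO₃ supplies 1 eq per mole → 510.6 mol.
Mass: 510.6 mol × 84 g/mol = 42,890 g.

42.9 kg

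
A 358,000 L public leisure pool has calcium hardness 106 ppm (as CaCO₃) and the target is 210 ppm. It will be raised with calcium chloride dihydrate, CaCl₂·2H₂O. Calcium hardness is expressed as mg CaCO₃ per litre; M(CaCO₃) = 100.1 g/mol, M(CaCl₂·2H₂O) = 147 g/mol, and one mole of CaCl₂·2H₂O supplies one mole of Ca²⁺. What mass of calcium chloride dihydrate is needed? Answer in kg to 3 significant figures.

Hardness to add: (210 − 106) = 104 mg/L as CaCO₃ × 358,000 L = 37,230 g as CaCO₃.
Moles of Ca²⁺ (1 mol Ca²⁺ ≡ 1 mol CaCO₃): 37,230 / 100.1 g/mol = 371.9 mol.
Mass of CaCl₂·2H₂O: 371.9 × 147 = 54,680 g.

54.7 kg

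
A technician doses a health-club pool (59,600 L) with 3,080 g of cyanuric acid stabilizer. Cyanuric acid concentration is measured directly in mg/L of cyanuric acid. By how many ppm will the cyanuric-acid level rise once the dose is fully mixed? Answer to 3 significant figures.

51.7 ppm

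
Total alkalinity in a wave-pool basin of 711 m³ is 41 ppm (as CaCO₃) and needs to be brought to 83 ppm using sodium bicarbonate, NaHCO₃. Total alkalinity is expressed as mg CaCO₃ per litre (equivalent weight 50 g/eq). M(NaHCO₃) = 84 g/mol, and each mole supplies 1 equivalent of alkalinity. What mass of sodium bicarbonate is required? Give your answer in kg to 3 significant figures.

Volume: 711 m³ = 711,000 L.
Alkalinity to add: (83 − 41) = 42 mg/L as CaCO₃ × 711,000 L = 29,860 g as CaCO₃.
Equivalents: 29,860 g ÷ 50 g/eq = 597.2 eq.
NaHCO₃ supplies 1 eq per mole → 597.2 mol.
Mass: 597.2 mol × 84 g/mol = 50,170 g.

50.2 kg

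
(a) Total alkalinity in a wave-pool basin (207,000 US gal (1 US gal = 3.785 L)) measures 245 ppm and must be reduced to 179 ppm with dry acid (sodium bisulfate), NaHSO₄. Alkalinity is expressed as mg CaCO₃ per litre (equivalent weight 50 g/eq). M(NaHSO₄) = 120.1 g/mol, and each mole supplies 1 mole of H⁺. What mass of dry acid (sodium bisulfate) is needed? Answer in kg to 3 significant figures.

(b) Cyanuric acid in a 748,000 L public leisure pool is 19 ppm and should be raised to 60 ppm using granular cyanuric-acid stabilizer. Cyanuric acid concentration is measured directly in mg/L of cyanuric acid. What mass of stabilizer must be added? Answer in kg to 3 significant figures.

(a) Volume: 207,000 US gal × 3.785 L/gal = 783,495 L.
(a) Alkalinity to neutralize: (245 − 179) = 66 mg/L as CaCO₃ × 783,495 L = 51,710 g as CaCO₃.
(a) Equivalents of H⁺ required: 51,710 ÷ 50 g/eq = 1034 eq = 1034 mol NaHSO₄.
(a) Mass of NaHSO₄: 1034 × 120.1 = 124,200 g.

(b) CYA to add: (60 − 19) = 41 mg/L × 748,000 L = 30,670 g cyanuric acid.

(a) 124 kg; (b) 30.7 kg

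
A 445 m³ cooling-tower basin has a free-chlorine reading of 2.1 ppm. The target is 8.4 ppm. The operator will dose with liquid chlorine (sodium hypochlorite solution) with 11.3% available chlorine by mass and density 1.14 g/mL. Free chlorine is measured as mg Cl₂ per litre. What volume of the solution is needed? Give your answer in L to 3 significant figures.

21.8 L

Volume: 445 m³ = 445,000 L.
Chlorine deficit: 8.4 − 2.1 = 6.3 ppm = 6.3 mg/L as Cl₂.
Cl₂ equivalent needed: 6.3 mg/L × 445,000 L = 2,804,000 mg = 2804 g.
Product at 11.3% available chlorine: 2804 / 0.113 = 24,810 g.
Volume at density 1.14 g/mL: 24,810 g ÷ 1.14 g/mL = 21,760 mL.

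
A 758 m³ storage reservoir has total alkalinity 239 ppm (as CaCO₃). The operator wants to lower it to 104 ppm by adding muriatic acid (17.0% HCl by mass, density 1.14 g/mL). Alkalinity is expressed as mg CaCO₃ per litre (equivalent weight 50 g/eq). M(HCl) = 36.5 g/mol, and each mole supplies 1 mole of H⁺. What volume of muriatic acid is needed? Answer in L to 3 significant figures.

385 L

Volume: 758 m³ = 758,000 L.
Alkalinity to neutralize: (239 − 104) = 135 mg/L as CaCO₃ × 758,000 L = 102,300 g as CaCO₃.
Equivalents of H⁺ required: 102,300 ÷ 50 g/eq = 2047 eq = 2047 mol HCl.
Mass of HCl: 2047 × 36.5 = 74,700 g.
Mass of 17.0% solution: 74,700 / 0.17 = 439,400 g.
Volume: 439,400 g ÷ 1.14 g/mL = 385,500 mL.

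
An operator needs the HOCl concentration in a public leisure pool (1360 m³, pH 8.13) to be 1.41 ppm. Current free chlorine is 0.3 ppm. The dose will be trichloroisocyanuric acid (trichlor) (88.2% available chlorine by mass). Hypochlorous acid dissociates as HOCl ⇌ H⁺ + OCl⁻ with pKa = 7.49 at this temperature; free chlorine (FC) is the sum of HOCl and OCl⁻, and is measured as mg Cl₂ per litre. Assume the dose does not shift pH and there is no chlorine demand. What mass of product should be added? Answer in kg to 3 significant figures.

11.2 kg

Volume: 1360 m³ = 1,360,000 L.
[OCl⁻]/[HOCl] = 10^(pH − pKa) = 10^(8.13 − 7.49) = 4.365; fraction as HOCl = 1/(1 + 4.365) = 0.1864.
Free chlorine required for 1.41 ppm HOCl: 1.41 / 0.1864 = 7.565 ppm.
FC to add: 7.565 − 0.3 = 7.265 mg/L as Cl₂.
Cl₂ equivalent: 7.265 mg/L × 1,360,000 L = 9880 g.
Product at 88.2% available Cl: 9880 / 0.882 = 11,200 g.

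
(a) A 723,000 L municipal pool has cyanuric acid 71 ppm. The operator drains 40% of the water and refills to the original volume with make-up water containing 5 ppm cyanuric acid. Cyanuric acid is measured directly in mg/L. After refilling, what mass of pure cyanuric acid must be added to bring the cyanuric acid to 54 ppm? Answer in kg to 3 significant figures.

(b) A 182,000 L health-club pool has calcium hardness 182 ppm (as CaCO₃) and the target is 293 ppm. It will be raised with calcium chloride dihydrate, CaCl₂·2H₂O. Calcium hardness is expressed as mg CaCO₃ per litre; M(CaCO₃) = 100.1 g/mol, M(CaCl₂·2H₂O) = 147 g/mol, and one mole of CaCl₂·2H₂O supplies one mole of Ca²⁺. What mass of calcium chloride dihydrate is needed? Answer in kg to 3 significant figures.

(a) 6.80 kg; (b) 29.7 kg

(a) After draining 40% and refilling: 71 × 0.60 + 5 × 0.40 = 44.6 ppm.
(a) Deficit to target: 54 − 44.6 = 9.4 mg/L.
(a) Mass: 9.4 mg/L × 723,000 L = 6796 g cyanuric acid.

(b) Hardness to add: (293 − 182) = 111 mg/L as CaCO₃ × 182,000 L = 20,200 g as CaCO₃.
(b) Moles of Ca²⁺ (1 mol Ca²⁺ ≡ 1 mol CaCO₃): 20,200 / 100.1 g/mol = 201.8 mol.
(b) Mass of CaCl₂·2H₂O: 201.8 × 147 = 29,670 g.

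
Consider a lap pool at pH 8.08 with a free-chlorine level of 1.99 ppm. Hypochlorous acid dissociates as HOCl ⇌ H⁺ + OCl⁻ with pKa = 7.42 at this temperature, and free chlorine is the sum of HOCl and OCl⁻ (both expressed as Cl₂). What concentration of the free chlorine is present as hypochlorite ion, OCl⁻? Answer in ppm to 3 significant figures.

[OCl⁻]/[HOCl] = 10^(pH − pKa) = 10^(8.08 − 7.42) = 10^0.66 = 4.571.
Fraction as HOCl = 1 / (1 + 4.571) = 0.1795.
OCl⁻ = (1 − 0.1795) × 1.99 ppm = 1.633 ppm.

1.63 ppm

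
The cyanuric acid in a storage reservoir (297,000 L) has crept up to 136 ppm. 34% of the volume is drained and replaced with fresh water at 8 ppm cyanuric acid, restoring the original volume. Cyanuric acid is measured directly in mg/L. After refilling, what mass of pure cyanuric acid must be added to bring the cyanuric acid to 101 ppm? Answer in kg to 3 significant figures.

After draining 34% and refilling: 136 × 0.66 + 8 × 0.34 = 92.48 ppm.
Deficit to target: 101 − 92.48 = 8.52 mg/L.
Mass: 8.52 mg/L × 297,000 L = 2530 g cyanuric acid.

2.53 kg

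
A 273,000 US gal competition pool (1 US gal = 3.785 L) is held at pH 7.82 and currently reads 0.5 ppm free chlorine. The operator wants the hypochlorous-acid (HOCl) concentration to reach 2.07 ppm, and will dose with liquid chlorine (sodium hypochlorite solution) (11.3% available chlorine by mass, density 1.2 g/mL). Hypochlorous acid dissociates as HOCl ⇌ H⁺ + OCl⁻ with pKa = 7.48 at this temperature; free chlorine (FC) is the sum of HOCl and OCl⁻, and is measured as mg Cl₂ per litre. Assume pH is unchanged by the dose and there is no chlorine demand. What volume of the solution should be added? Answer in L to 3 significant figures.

Volume: 273,000 US gal × 3.785 L/gal = 1,033,305 L.
[OCl⁻]/[HOCl] = 10^(pH − pKa) = 10^(7.82 − 7.48) = 2.188; fraction as HOCl = 1/(1 + 2.188) = 0.3137.
Free chlorine required for 2.07 ppm HOCl: 2.07 / 0.3137 = 6.599 ppm.
FC to add: 6.599 − 0.5 = 6.099 mg/L as Cl₂.
Cl₂ equivalent: 6.099 mg/L × 1,033,305 L = 6302 g.
Product at 11.3% available Cl: 6302 / 0.113 = 55,770 g.
Volume: 55,770 g ÷ 1.2 g/mL = 46,470 mL.

46.5 L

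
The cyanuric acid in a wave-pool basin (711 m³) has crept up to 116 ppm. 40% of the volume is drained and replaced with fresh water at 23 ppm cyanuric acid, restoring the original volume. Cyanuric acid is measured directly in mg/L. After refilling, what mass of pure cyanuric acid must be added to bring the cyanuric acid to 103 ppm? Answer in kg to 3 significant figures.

17.2 kg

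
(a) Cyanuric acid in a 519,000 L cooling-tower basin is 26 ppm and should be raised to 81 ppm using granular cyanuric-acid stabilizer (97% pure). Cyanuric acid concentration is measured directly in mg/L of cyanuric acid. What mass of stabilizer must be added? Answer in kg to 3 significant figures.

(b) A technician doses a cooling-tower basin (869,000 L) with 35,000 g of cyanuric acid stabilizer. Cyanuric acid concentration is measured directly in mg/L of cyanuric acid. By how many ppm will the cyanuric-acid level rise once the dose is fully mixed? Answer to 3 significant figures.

(a) CYA to add: (81 − 26) = 55 mg/L × 519,000 L = 28,540 g cyanuric acid.
(a) At 97% purity: 28,540 / 0.97 = 29,430 g product.

(b) Rise: 35,000 g / 869,000 L × 1000 = 40.28 mg/L.

(a) 29.4 kg; (b) 40.3 ppm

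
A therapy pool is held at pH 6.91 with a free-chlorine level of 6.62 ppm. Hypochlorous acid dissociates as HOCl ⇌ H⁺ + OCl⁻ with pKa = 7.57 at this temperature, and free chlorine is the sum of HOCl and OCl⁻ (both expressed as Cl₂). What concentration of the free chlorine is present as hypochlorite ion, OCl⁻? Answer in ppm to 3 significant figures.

1.19 ppm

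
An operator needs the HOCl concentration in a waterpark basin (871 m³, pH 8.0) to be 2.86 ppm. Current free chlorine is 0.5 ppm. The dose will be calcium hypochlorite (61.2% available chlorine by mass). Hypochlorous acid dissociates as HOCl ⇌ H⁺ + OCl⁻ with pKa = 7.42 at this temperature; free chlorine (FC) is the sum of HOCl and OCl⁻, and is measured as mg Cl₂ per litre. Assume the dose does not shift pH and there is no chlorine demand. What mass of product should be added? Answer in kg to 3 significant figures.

Volume: 871 m³ = 871,000 L.
[OCl⁻]/[HOCl] = 10^(pH − pKa) = 10^(8.0 − 7.42) = 3.802; fraction as HOCl = 1/(1 + 3.802) = 0.2083.
Free chlorine required for 2.86 ppm HOCl: 2.86 / 0.2083 = 13.73 ppm.
FC to add: 13.73 − 0.5 = 13.23 mg/L as Cl₂.
Cl₂ equivalent: 13.23 mg/L × 871,000 L = 11,530 g.
Product at 61.2% available Cl: 11,530 / 0.612 = 18,830 g.

18.8 kg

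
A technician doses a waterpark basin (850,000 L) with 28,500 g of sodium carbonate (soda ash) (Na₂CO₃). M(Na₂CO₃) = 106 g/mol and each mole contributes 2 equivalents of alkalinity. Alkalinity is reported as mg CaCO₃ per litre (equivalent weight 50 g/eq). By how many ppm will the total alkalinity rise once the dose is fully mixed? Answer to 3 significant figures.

Moles of Na₂CO₃: 28,500 g ÷ 106 g/mol = 268.9 mol → 537.7 eq of alkalinity.
As CaCO₃: 537.7 eq × 50 g/eq = 26,890 g.
Rise: 26,890 g / 850,000 L × 1000 = 31.63 mg/L.

31.6 ppm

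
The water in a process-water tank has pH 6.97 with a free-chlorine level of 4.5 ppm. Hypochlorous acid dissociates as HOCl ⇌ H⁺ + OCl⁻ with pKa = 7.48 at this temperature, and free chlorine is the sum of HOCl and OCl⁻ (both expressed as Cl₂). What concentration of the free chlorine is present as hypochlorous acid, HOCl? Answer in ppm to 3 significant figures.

[OCl⁻]/[HOCl] = 10^(pH − pKa) = 10^(6.97 − 7.48) = 10^-0.51 = 0.309.
Fraction as HOCl = 1 / (1 + 0.309) = 0.7639.
HOCl = 0.7639 × 4.5 ppm = 3.438 ppm.

3.44 ppm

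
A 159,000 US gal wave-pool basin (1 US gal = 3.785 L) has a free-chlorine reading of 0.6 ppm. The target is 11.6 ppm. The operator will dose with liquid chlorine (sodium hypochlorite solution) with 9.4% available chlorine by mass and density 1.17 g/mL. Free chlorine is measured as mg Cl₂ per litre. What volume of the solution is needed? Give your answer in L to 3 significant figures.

60.2 L

Volume: 159,000 US gal × 3.785 L/gal = 601,815 L.
Chlorine deficit: 11.6 − 0.6 = 11 ppm = 11 mg/L as Cl₂.
Cl₂ equivalent needed: 11 mg/L × 601,815 L = 6,620,000 mg = 6620 g.
Product at 9.4% available chlorine: 6620 / 0.094 = 70,430 g.
Volume at density 1.17 g/mL: 70,430 g ÷ 1.17 g/mL = 60,190 mL.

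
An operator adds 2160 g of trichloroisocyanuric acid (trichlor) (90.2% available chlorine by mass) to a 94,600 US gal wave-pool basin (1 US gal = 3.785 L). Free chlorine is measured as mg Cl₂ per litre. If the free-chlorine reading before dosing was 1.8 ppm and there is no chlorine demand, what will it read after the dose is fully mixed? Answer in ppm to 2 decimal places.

Volume: 94,600 US gal × 3.785 L/gal = 358,061 L.
Available chlorine delivered: 2160 g × 0.902 = 1948 g as Cl₂.
Concentration rise: 1948 g / 358,061 L = 5.441 mg/L = 5.44 ppm.
Final FC: 1.8 + 5.44 = 7.24 ppm.

7.24 ppm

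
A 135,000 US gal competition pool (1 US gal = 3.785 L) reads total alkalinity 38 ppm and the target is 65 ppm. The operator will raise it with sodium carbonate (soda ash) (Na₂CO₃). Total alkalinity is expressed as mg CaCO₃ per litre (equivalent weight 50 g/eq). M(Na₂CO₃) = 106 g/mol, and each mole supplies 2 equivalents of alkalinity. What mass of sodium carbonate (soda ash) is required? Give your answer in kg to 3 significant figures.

14.6 kg

Volume: 135,000 US gal × 3.785 L/gal = 510,975 L.
Alkalinity to add: (65 − 38) = 27 mg/L as CaCO₃ × 510,975 L = 13,800 g as CaCO₃.
Equivalents: 13,800 g ÷ 50 g/eq = 275.9 eq.
Each mole of Na₂CO₃ supplies 2 eq, so 275.9 / 2 = 138 mol.
Mass: 138 mol × 106 g/mol = 14,620 g.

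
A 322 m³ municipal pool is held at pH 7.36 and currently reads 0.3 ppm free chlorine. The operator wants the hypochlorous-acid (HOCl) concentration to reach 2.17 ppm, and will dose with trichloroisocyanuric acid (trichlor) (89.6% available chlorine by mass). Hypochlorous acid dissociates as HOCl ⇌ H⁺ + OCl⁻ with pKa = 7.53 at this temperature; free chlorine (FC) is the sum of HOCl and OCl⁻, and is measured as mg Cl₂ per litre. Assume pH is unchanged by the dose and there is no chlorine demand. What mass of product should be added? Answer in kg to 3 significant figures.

1.20 kg

Volume: 322 m³ = 322,000 L.
[OCl⁻]/[HOCl] = 10^(pH − pKa) = 10^(7.36 − 7.53) = 0.6761; fraction as HOCl = 1/(1 + 0.6761) = 0.5966.
Free chlorine required for 2.17 ppm HOCl: 2.17 / 0.5966 = 3.637 ppm.
FC to add: 3.637 − 0.3 = 3.337 mg/L as Cl₂.
Cl₂ equivalent: 3.337 mg/L × 322,000 L = 1075 g.
Product at 89.6% available Cl: 1075 / 0.896 = 1199 g.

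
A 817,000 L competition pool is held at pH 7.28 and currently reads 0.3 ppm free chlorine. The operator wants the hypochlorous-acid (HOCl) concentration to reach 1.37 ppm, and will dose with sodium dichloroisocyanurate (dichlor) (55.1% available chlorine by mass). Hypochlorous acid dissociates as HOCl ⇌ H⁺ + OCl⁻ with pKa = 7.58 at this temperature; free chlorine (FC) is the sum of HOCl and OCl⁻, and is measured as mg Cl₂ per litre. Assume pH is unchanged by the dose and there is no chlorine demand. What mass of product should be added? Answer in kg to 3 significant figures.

2.60 kg

[OCl⁻]/[HOCl] = 10^(pH − pKa) = 10^(7.28 − 7.58) = 0.5012; fraction as HOCl = 1/(1 + 0.5012) = 0.6661.
Free chlorine required for 1.37 ppm HOCl: 1.37 / 0.6661 = 2.057 ppm.
FC to add: 2.057 − 0.3 = 1.757 mg/L as Cl₂.
Cl₂ equivalent: 1.757 mg/L × 817,000 L = 1435 g.
Product at 55.1% available Cl: 1435 / 0.551 = 2605 g.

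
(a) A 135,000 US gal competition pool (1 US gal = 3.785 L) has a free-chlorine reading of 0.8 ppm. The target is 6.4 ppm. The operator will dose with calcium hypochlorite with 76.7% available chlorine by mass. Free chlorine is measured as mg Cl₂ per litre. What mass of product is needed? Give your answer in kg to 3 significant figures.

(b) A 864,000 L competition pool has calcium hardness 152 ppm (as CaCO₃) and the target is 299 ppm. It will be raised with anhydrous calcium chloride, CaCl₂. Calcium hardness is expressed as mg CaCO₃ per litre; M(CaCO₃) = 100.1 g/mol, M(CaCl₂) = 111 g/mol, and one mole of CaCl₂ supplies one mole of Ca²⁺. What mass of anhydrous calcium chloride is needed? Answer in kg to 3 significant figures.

(a) Volume: 135,000 US gal × 3.785 L/gal = 510,975 L.
(a) Chlorine deficit: 6.4 − 0.8 = 5.6 ppm = 5.6 mg/L as Cl₂.
(a) Cl₂ equivalent needed: 5.6 mg/L × 510,975 L = 2,861,000 mg = 2861 g.
(a) Product at 76.7% available chlorine: 2861 / 0.767 = 3731 g.

(b) Hardness to add: (299 − 152) = 147 mg/L as CaCO₃ × 864,000 L = 127,000 g as CaCO₃.
(b) Moles of Ca²⁺ (1 mol Ca²⁺ ≡ 1 mol CaCO₃): 127,000 / 100.1 g/mol = 1269 mol.
(b) Mass of CaCl₂: 1269 × 111 = 140,800 g.

(a) 3.73 kg; (b) 141 kg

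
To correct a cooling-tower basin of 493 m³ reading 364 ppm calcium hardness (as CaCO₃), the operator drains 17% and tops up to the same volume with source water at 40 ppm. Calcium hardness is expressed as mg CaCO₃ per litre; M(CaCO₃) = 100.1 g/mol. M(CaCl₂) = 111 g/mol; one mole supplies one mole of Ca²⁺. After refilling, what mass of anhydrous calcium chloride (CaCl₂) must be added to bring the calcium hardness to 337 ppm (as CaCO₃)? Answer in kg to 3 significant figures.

Volume: 493 m³ = 493,000 L.
After draining 17% and refilling: 364 × 0.83 + 40 × 0.17 = 308.92 ppm.
Deficit to target: 337 − 308.92 = 28.08 mg/L.
As CaCO₃: 28.08 mg/L × 493,000 L = 13,840 g; ÷ 100.1 = 138.3 mol Ca²⁺.
Mass: 138.3 × 111 = 15,350 g.

15.4 kg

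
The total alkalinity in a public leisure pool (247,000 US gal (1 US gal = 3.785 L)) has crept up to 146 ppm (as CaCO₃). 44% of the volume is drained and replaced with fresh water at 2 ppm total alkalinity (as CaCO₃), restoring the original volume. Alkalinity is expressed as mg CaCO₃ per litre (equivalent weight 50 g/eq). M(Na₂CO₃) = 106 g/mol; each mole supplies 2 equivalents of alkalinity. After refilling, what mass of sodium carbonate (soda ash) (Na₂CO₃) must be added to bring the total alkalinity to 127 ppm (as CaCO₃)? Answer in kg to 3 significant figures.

Volume: 247,000 US gal × 3.785 L/gal = 934,895 L.
After draining 44% and refilling: 146 × 0.56 + 2 × 0.44 = 82.64 ppm.
Deficit to target: 127 − 82.64 = 44.36 mg/L.
As CaCO₃: 44.36 mg/L × 934,895 L = 41,470 g; ÷ 50 g/eq ÷ 2 = 414.7 mol Na₂CO₃.
Mass: 414.7 × 106 = 43,960 g.

44.0 kg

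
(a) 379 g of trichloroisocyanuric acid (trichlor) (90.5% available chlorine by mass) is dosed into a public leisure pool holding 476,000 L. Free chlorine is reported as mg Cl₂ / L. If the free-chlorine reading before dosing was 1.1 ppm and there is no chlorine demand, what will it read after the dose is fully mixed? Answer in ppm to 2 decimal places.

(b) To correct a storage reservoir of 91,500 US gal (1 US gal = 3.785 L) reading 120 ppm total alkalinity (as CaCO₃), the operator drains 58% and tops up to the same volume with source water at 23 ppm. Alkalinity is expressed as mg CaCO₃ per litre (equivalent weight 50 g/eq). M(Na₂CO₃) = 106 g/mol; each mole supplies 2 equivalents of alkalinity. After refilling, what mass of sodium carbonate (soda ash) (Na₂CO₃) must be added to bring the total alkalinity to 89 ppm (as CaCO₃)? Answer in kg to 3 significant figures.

(a) 1.82 ppm; (b) 9.27 kg

(a) Available chlorine delivered: 379 g × 0.905 = 343 g as Cl₂.
(a) Concentration rise: 343 g / 476,000 L = 0.7206 mg/L = 0.72 ppm.
(a) Final FC: 1.1 + 0.72 = 1.82 ppm.

(b) Volume: 91,500 US gal × 3.785 L/gal = 346,328 L.
(b) After draining 58% and refilling: 120 × 0.42 + 23 × 0.58 = 63.74 ppm.
(b) Deficit to target: 89 − 63.74 = 25.26 mg/L.
(b) As CaCO₃: 25.26 mg/L × 346,328 L = 8748 g; ÷ 50 g/eq ÷ 2 = 87.48 mol Na₂CO₃.
(b) Mass: 87.48 × 106 = 9273 g.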